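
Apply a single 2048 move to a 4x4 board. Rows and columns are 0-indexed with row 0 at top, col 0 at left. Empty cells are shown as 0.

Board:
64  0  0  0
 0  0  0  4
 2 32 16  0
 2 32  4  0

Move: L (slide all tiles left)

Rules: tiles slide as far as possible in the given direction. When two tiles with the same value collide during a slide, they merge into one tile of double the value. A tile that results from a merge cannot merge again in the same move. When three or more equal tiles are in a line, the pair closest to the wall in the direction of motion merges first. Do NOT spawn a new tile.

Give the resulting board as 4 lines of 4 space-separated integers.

Answer: 64  0  0  0
 4  0  0  0
 2 32 16  0
 2 32  4  0

Derivation:
Slide left:
row 0: [64, 0, 0, 0] -> [64, 0, 0, 0]
row 1: [0, 0, 0, 4] -> [4, 0, 0, 0]
row 2: [2, 32, 16, 0] -> [2, 32, 16, 0]
row 3: [2, 32, 4, 0] -> [2, 32, 4, 0]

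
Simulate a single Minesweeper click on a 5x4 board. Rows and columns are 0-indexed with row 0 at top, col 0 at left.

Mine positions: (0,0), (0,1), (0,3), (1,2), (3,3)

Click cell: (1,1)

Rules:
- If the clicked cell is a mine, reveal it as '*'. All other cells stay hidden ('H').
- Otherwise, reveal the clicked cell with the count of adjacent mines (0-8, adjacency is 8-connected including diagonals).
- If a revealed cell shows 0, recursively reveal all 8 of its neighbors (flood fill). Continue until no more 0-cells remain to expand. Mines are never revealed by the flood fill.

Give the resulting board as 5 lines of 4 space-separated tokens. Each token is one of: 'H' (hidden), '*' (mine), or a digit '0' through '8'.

H H H H
H 3 H H
H H H H
H H H H
H H H H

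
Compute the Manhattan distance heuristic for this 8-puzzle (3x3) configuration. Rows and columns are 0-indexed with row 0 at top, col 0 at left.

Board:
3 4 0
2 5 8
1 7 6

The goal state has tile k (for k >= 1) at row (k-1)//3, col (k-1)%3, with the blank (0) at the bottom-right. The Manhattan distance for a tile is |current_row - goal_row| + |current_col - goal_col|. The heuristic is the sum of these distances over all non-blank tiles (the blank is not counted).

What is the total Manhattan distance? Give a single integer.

Tile 3: at (0,0), goal (0,2), distance |0-0|+|0-2| = 2
Tile 4: at (0,1), goal (1,0), distance |0-1|+|1-0| = 2
Tile 2: at (1,0), goal (0,1), distance |1-0|+|0-1| = 2
Tile 5: at (1,1), goal (1,1), distance |1-1|+|1-1| = 0
Tile 8: at (1,2), goal (2,1), distance |1-2|+|2-1| = 2
Tile 1: at (2,0), goal (0,0), distance |2-0|+|0-0| = 2
Tile 7: at (2,1), goal (2,0), distance |2-2|+|1-0| = 1
Tile 6: at (2,2), goal (1,2), distance |2-1|+|2-2| = 1
Sum: 2 + 2 + 2 + 0 + 2 + 2 + 1 + 1 = 12

Answer: 12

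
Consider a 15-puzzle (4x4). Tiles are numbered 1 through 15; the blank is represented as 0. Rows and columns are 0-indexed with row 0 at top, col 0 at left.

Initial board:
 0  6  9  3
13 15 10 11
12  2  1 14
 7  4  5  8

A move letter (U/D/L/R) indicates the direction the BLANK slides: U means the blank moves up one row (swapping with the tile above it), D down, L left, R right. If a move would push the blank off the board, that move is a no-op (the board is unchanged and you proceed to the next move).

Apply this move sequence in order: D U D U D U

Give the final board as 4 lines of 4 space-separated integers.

After move 1 (D):
13  6  9  3
 0 15 10 11
12  2  1 14
 7  4  5  8

After move 2 (U):
 0  6  9  3
13 15 10 11
12  2  1 14
 7  4  5  8

After move 3 (D):
13  6  9  3
 0 15 10 11
12  2  1 14
 7  4  5  8

After move 4 (U):
 0  6  9  3
13 15 10 11
12  2  1 14
 7  4  5  8

After move 5 (D):
13  6  9  3
 0 15 10 11
12  2  1 14
 7  4  5  8

After move 6 (U):
 0  6  9  3
13 15 10 11
12  2  1 14
 7  4  5  8

Answer:  0  6  9  3
13 15 10 11
12  2  1 14
 7  4  5  8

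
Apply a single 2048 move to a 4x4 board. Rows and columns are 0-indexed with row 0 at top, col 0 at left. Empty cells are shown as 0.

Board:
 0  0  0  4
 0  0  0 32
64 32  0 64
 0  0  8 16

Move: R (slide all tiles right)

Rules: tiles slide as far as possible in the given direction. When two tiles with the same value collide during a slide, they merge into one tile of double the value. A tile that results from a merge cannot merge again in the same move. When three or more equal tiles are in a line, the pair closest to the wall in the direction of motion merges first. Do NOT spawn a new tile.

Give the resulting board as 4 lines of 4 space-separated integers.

Answer:  0  0  0  4
 0  0  0 32
 0 64 32 64
 0  0  8 16

Derivation:
Slide right:
row 0: [0, 0, 0, 4] -> [0, 0, 0, 4]
row 1: [0, 0, 0, 32] -> [0, 0, 0, 32]
row 2: [64, 32, 0, 64] -> [0, 64, 32, 64]
row 3: [0, 0, 8, 16] -> [0, 0, 8, 16]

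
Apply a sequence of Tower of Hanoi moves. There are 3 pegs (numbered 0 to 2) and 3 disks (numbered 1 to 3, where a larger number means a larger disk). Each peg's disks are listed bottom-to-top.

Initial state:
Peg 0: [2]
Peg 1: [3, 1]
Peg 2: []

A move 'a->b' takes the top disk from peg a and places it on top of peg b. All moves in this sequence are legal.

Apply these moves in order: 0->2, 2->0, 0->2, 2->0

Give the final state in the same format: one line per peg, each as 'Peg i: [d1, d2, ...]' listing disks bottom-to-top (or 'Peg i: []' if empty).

Answer: Peg 0: [2]
Peg 1: [3, 1]
Peg 2: []

Derivation:
After move 1 (0->2):
Peg 0: []
Peg 1: [3, 1]
Peg 2: [2]

After move 2 (2->0):
Peg 0: [2]
Peg 1: [3, 1]
Peg 2: []

After move 3 (0->2):
Peg 0: []
Peg 1: [3, 1]
Peg 2: [2]

After move 4 (2->0):
Peg 0: [2]
Peg 1: [3, 1]
Peg 2: []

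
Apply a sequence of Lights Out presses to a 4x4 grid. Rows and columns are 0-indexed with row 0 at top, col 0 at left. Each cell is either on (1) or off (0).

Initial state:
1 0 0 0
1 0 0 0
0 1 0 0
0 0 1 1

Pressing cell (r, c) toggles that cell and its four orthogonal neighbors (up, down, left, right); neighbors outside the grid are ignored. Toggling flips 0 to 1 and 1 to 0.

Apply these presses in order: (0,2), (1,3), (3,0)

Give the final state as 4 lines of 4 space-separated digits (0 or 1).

Answer: 1 1 1 0
1 0 0 1
1 1 0 1
1 1 1 1

Derivation:
After press 1 at (0,2):
1 1 1 1
1 0 1 0
0 1 0 0
0 0 1 1

After press 2 at (1,3):
1 1 1 0
1 0 0 1
0 1 0 1
0 0 1 1

After press 3 at (3,0):
1 1 1 0
1 0 0 1
1 1 0 1
1 1 1 1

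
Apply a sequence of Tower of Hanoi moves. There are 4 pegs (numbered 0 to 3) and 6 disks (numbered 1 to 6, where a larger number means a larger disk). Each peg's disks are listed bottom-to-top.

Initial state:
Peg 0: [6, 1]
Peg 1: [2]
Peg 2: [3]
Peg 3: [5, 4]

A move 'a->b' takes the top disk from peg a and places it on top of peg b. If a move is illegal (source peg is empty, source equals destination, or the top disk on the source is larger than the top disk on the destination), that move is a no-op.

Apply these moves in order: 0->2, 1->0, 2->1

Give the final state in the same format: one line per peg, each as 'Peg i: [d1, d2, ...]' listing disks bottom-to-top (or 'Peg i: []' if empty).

After move 1 (0->2):
Peg 0: [6]
Peg 1: [2]
Peg 2: [3, 1]
Peg 3: [5, 4]

After move 2 (1->0):
Peg 0: [6, 2]
Peg 1: []
Peg 2: [3, 1]
Peg 3: [5, 4]

After move 3 (2->1):
Peg 0: [6, 2]
Peg 1: [1]
Peg 2: [3]
Peg 3: [5, 4]

Answer: Peg 0: [6, 2]
Peg 1: [1]
Peg 2: [3]
Peg 3: [5, 4]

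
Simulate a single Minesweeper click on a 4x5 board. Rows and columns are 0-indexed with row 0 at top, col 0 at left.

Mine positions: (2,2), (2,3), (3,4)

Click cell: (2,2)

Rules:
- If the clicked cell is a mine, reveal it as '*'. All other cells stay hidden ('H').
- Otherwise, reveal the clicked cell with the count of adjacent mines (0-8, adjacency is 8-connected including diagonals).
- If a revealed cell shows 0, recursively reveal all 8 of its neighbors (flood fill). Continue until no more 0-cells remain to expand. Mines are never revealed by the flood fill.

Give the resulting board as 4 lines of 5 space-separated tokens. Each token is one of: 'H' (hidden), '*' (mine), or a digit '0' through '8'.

H H H H H
H H H H H
H H * H H
H H H H H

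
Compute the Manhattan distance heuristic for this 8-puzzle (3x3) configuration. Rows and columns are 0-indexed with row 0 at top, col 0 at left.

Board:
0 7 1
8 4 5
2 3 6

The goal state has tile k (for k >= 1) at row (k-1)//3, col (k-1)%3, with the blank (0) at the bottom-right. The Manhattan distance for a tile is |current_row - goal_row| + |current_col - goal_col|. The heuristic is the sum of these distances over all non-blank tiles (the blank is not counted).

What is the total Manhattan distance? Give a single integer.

Tile 7: (0,1)->(2,0) = 3
Tile 1: (0,2)->(0,0) = 2
Tile 8: (1,0)->(2,1) = 2
Tile 4: (1,1)->(1,0) = 1
Tile 5: (1,2)->(1,1) = 1
Tile 2: (2,0)->(0,1) = 3
Tile 3: (2,1)->(0,2) = 3
Tile 6: (2,2)->(1,2) = 1
Sum: 3 + 2 + 2 + 1 + 1 + 3 + 3 + 1 = 16

Answer: 16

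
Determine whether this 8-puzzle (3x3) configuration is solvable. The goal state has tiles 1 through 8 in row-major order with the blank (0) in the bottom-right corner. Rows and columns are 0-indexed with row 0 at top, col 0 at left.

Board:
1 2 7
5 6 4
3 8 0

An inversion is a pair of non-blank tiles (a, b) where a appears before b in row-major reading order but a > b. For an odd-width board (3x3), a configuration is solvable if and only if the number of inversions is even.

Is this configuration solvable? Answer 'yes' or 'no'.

Answer: no

Derivation:
Inversions (pairs i<j in row-major order where tile[i] > tile[j] > 0): 9
9 is odd, so the puzzle is not solvable.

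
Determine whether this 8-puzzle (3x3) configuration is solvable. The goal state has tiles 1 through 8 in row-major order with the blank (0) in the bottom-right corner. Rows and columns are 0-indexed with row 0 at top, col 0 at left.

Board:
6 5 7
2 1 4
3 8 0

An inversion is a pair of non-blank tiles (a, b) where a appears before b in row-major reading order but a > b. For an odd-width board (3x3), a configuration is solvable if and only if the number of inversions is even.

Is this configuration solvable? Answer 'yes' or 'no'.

Inversions (pairs i<j in row-major order where tile[i] > tile[j] > 0): 15
15 is odd, so the puzzle is not solvable.

Answer: no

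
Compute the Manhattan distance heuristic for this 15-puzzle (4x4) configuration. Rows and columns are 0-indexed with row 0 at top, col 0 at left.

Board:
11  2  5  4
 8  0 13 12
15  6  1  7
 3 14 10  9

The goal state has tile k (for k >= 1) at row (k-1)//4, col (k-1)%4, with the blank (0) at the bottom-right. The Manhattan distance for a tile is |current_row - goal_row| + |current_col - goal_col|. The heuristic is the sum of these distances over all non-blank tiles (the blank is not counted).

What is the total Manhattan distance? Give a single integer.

Tile 11: (0,0)->(2,2) = 4
Tile 2: (0,1)->(0,1) = 0
Tile 5: (0,2)->(1,0) = 3
Tile 4: (0,3)->(0,3) = 0
Tile 8: (1,0)->(1,3) = 3
Tile 13: (1,2)->(3,0) = 4
Tile 12: (1,3)->(2,3) = 1
Tile 15: (2,0)->(3,2) = 3
Tile 6: (2,1)->(1,1) = 1
Tile 1: (2,2)->(0,0) = 4
Tile 7: (2,3)->(1,2) = 2
Tile 3: (3,0)->(0,2) = 5
Tile 14: (3,1)->(3,1) = 0
Tile 10: (3,2)->(2,1) = 2
Tile 9: (3,3)->(2,0) = 4
Sum: 4 + 0 + 3 + 0 + 3 + 4 + 1 + 3 + 1 + 4 + 2 + 5 + 0 + 2 + 4 = 36

Answer: 36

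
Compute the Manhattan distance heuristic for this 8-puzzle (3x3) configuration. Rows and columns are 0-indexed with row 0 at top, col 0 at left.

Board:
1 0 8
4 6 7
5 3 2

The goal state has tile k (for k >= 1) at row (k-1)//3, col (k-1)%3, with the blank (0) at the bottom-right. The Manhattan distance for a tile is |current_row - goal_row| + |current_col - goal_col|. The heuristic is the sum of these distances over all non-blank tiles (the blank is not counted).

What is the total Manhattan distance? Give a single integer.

Answer: 15

Derivation:
Tile 1: (0,0)->(0,0) = 0
Tile 8: (0,2)->(2,1) = 3
Tile 4: (1,0)->(1,0) = 0
Tile 6: (1,1)->(1,2) = 1
Tile 7: (1,2)->(2,0) = 3
Tile 5: (2,0)->(1,1) = 2
Tile 3: (2,1)->(0,2) = 3
Tile 2: (2,2)->(0,1) = 3
Sum: 0 + 3 + 0 + 1 + 3 + 2 + 3 + 3 = 15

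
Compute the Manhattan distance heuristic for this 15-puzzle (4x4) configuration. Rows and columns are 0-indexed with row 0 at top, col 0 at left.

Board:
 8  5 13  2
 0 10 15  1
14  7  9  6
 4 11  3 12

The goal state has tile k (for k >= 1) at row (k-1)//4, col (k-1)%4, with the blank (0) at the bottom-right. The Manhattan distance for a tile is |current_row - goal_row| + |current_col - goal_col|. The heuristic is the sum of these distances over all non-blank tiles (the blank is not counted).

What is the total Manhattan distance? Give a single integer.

Answer: 41

Derivation:
Tile 8: (0,0)->(1,3) = 4
Tile 5: (0,1)->(1,0) = 2
Tile 13: (0,2)->(3,0) = 5
Tile 2: (0,3)->(0,1) = 2
Tile 10: (1,1)->(2,1) = 1
Tile 15: (1,2)->(3,2) = 2
Tile 1: (1,3)->(0,0) = 4
Tile 14: (2,0)->(3,1) = 2
Tile 7: (2,1)->(1,2) = 2
Tile 9: (2,2)->(2,0) = 2
Tile 6: (2,3)->(1,1) = 3
Tile 4: (3,0)->(0,3) = 6
Tile 11: (3,1)->(2,2) = 2
Tile 3: (3,2)->(0,2) = 3
Tile 12: (3,3)->(2,3) = 1
Sum: 4 + 2 + 5 + 2 + 1 + 2 + 4 + 2 + 2 + 2 + 3 + 6 + 2 + 3 + 1 = 41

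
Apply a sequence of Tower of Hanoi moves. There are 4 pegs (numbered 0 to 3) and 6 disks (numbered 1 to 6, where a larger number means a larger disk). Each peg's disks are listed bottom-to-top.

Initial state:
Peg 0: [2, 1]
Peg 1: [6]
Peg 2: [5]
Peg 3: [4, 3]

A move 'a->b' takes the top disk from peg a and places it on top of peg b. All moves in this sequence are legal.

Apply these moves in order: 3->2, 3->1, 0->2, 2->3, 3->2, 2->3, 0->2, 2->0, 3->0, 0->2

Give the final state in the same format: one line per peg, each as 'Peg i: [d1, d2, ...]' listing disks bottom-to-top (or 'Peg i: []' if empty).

After move 1 (3->2):
Peg 0: [2, 1]
Peg 1: [6]
Peg 2: [5, 3]
Peg 3: [4]

After move 2 (3->1):
Peg 0: [2, 1]
Peg 1: [6, 4]
Peg 2: [5, 3]
Peg 3: []

After move 3 (0->2):
Peg 0: [2]
Peg 1: [6, 4]
Peg 2: [5, 3, 1]
Peg 3: []

After move 4 (2->3):
Peg 0: [2]
Peg 1: [6, 4]
Peg 2: [5, 3]
Peg 3: [1]

After move 5 (3->2):
Peg 0: [2]
Peg 1: [6, 4]
Peg 2: [5, 3, 1]
Peg 3: []

After move 6 (2->3):
Peg 0: [2]
Peg 1: [6, 4]
Peg 2: [5, 3]
Peg 3: [1]

After move 7 (0->2):
Peg 0: []
Peg 1: [6, 4]
Peg 2: [5, 3, 2]
Peg 3: [1]

After move 8 (2->0):
Peg 0: [2]
Peg 1: [6, 4]
Peg 2: [5, 3]
Peg 3: [1]

After move 9 (3->0):
Peg 0: [2, 1]
Peg 1: [6, 4]
Peg 2: [5, 3]
Peg 3: []

After move 10 (0->2):
Peg 0: [2]
Peg 1: [6, 4]
Peg 2: [5, 3, 1]
Peg 3: []

Answer: Peg 0: [2]
Peg 1: [6, 4]
Peg 2: [5, 3, 1]
Peg 3: []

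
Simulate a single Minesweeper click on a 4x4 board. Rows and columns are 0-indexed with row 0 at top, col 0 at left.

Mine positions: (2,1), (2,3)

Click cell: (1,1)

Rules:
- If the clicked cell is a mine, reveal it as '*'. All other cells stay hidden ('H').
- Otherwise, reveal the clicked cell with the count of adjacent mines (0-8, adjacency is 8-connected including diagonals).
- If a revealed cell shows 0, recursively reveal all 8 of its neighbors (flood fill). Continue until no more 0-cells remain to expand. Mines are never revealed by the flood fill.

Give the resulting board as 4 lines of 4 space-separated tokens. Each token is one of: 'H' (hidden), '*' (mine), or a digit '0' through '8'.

H H H H
H 1 H H
H H H H
H H H H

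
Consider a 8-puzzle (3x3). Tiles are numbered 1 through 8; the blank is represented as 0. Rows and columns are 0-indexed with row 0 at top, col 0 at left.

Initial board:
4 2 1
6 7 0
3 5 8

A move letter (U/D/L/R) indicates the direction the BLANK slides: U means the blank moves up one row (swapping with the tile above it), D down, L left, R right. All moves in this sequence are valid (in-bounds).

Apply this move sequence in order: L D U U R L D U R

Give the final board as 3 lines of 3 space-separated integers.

After move 1 (L):
4 2 1
6 0 7
3 5 8

After move 2 (D):
4 2 1
6 5 7
3 0 8

After move 3 (U):
4 2 1
6 0 7
3 5 8

After move 4 (U):
4 0 1
6 2 7
3 5 8

After move 5 (R):
4 1 0
6 2 7
3 5 8

After move 6 (L):
4 0 1
6 2 7
3 5 8

After move 7 (D):
4 2 1
6 0 7
3 5 8

After move 8 (U):
4 0 1
6 2 7
3 5 8

After move 9 (R):
4 1 0
6 2 7
3 5 8

Answer: 4 1 0
6 2 7
3 5 8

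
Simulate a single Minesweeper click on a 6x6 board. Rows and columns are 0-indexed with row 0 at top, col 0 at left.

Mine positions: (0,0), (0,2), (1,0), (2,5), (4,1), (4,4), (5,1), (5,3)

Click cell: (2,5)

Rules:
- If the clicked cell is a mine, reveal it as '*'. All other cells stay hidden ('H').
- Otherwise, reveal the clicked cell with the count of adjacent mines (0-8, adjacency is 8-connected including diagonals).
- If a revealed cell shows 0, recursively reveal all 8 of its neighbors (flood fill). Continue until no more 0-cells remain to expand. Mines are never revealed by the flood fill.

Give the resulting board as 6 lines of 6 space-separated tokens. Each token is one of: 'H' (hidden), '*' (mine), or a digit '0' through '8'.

H H H H H H
H H H H H H
H H H H H *
H H H H H H
H H H H H H
H H H H H H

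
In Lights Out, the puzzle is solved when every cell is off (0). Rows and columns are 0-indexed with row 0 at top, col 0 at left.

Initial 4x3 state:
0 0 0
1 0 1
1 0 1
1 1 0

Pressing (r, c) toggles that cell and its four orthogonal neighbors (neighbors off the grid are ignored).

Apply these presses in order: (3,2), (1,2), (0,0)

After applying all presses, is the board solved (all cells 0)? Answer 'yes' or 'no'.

After press 1 at (3,2):
0 0 0
1 0 1
1 0 0
1 0 1

After press 2 at (1,2):
0 0 1
1 1 0
1 0 1
1 0 1

After press 3 at (0,0):
1 1 1
0 1 0
1 0 1
1 0 1

Lights still on: 8

Answer: no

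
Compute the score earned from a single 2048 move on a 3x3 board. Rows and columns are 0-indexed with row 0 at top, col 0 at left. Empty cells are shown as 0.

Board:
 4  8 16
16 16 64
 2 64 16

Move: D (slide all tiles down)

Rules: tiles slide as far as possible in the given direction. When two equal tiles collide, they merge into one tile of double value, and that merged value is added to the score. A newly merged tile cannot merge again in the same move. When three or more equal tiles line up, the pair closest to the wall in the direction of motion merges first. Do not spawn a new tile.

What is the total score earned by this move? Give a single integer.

Answer: 0

Derivation:
Slide down:
col 0: [4, 16, 2] -> [4, 16, 2]  score +0 (running 0)
col 1: [8, 16, 64] -> [8, 16, 64]  score +0 (running 0)
col 2: [16, 64, 16] -> [16, 64, 16]  score +0 (running 0)
Board after move:
 4  8 16
16 16 64
 2 64 16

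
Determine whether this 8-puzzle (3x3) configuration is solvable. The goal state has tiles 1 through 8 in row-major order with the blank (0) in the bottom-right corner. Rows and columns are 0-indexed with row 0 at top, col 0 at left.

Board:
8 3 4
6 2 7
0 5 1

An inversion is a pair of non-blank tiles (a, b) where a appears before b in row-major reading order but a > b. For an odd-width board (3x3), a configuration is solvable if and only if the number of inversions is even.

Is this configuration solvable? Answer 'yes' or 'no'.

Inversions (pairs i<j in row-major order where tile[i] > tile[j] > 0): 18
18 is even, so the puzzle is solvable.

Answer: yes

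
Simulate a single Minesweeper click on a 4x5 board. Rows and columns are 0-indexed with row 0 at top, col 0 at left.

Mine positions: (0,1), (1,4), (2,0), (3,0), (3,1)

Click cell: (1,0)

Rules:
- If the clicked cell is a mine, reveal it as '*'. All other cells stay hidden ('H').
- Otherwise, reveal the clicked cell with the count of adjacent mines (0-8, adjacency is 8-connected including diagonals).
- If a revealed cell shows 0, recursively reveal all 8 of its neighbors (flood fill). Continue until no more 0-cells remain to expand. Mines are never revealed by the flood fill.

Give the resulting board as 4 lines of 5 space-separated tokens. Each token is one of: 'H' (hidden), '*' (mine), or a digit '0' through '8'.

H H H H H
2 H H H H
H H H H H
H H H H H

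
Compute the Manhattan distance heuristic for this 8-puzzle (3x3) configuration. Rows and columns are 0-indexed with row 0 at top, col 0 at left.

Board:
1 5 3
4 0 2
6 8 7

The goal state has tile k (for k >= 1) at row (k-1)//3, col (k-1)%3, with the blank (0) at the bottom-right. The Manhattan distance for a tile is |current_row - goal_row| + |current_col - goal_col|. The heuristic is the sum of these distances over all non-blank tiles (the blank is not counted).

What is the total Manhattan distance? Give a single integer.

Tile 1: at (0,0), goal (0,0), distance |0-0|+|0-0| = 0
Tile 5: at (0,1), goal (1,1), distance |0-1|+|1-1| = 1
Tile 3: at (0,2), goal (0,2), distance |0-0|+|2-2| = 0
Tile 4: at (1,0), goal (1,0), distance |1-1|+|0-0| = 0
Tile 2: at (1,2), goal (0,1), distance |1-0|+|2-1| = 2
Tile 6: at (2,0), goal (1,2), distance |2-1|+|0-2| = 3
Tile 8: at (2,1), goal (2,1), distance |2-2|+|1-1| = 0
Tile 7: at (2,2), goal (2,0), distance |2-2|+|2-0| = 2
Sum: 0 + 1 + 0 + 0 + 2 + 3 + 0 + 2 = 8

Answer: 8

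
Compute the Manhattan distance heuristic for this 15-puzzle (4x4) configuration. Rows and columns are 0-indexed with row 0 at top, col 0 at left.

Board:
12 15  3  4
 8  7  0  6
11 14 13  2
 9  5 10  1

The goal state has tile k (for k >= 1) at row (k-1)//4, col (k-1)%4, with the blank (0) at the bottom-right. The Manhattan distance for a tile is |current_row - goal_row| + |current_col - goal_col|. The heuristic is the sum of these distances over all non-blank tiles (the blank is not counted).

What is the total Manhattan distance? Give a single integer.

Answer: 37

Derivation:
Tile 12: at (0,0), goal (2,3), distance |0-2|+|0-3| = 5
Tile 15: at (0,1), goal (3,2), distance |0-3|+|1-2| = 4
Tile 3: at (0,2), goal (0,2), distance |0-0|+|2-2| = 0
Tile 4: at (0,3), goal (0,3), distance |0-0|+|3-3| = 0
Tile 8: at (1,0), goal (1,3), distance |1-1|+|0-3| = 3
Tile 7: at (1,1), goal (1,2), distance |1-1|+|1-2| = 1
Tile 6: at (1,3), goal (1,1), distance |1-1|+|3-1| = 2
Tile 11: at (2,0), goal (2,2), distance |2-2|+|0-2| = 2
Tile 14: at (2,1), goal (3,1), distance |2-3|+|1-1| = 1
Tile 13: at (2,2), goal (3,0), distance |2-3|+|2-0| = 3
Tile 2: at (2,3), goal (0,1), distance |2-0|+|3-1| = 4
Tile 9: at (3,0), goal (2,0), distance |3-2|+|0-0| = 1
Tile 5: at (3,1), goal (1,0), distance |3-1|+|1-0| = 3
Tile 10: at (3,2), goal (2,1), distance |3-2|+|2-1| = 2
Tile 1: at (3,3), goal (0,0), distance |3-0|+|3-0| = 6
Sum: 5 + 4 + 0 + 0 + 3 + 1 + 2 + 2 + 1 + 3 + 4 + 1 + 3 + 2 + 6 = 37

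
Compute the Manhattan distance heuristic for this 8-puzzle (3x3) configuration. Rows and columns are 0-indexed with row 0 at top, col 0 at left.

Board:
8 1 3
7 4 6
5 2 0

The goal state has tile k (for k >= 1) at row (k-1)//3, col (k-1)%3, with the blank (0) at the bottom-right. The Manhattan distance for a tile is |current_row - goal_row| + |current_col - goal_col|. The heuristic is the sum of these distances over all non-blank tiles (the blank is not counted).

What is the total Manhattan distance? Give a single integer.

Answer: 10

Derivation:
Tile 8: (0,0)->(2,1) = 3
Tile 1: (0,1)->(0,0) = 1
Tile 3: (0,2)->(0,2) = 0
Tile 7: (1,0)->(2,0) = 1
Tile 4: (1,1)->(1,0) = 1
Tile 6: (1,2)->(1,2) = 0
Tile 5: (2,0)->(1,1) = 2
Tile 2: (2,1)->(0,1) = 2
Sum: 3 + 1 + 0 + 1 + 1 + 0 + 2 + 2 = 10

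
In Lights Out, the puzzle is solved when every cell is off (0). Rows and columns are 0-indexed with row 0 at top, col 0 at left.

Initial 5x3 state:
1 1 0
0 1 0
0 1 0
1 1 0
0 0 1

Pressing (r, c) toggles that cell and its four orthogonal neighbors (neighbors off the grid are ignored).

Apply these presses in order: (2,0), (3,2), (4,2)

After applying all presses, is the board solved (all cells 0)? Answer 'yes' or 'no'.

After press 1 at (2,0):
1 1 0
1 1 0
1 0 0
0 1 0
0 0 1

After press 2 at (3,2):
1 1 0
1 1 0
1 0 1
0 0 1
0 0 0

After press 3 at (4,2):
1 1 0
1 1 0
1 0 1
0 0 0
0 1 1

Lights still on: 8

Answer: no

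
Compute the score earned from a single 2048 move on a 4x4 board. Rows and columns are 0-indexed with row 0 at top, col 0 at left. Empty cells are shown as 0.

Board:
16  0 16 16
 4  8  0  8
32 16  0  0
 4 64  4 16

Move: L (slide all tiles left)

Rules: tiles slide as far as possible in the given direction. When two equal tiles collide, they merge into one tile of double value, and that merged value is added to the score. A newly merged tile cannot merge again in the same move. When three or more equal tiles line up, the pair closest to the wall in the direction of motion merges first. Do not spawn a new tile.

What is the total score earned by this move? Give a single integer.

Slide left:
row 0: [16, 0, 16, 16] -> [32, 16, 0, 0]  score +32 (running 32)
row 1: [4, 8, 0, 8] -> [4, 16, 0, 0]  score +16 (running 48)
row 2: [32, 16, 0, 0] -> [32, 16, 0, 0]  score +0 (running 48)
row 3: [4, 64, 4, 16] -> [4, 64, 4, 16]  score +0 (running 48)
Board after move:
32 16  0  0
 4 16  0  0
32 16  0  0
 4 64  4 16

Answer: 48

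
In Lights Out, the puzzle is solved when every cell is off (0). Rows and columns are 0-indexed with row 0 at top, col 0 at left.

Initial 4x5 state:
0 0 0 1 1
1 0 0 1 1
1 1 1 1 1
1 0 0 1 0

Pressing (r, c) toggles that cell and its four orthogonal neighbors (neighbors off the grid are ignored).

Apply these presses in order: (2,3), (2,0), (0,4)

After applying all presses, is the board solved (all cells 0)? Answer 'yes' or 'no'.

Answer: yes

Derivation:
After press 1 at (2,3):
0 0 0 1 1
1 0 0 0 1
1 1 0 0 0
1 0 0 0 0

After press 2 at (2,0):
0 0 0 1 1
0 0 0 0 1
0 0 0 0 0
0 0 0 0 0

After press 3 at (0,4):
0 0 0 0 0
0 0 0 0 0
0 0 0 0 0
0 0 0 0 0

Lights still on: 0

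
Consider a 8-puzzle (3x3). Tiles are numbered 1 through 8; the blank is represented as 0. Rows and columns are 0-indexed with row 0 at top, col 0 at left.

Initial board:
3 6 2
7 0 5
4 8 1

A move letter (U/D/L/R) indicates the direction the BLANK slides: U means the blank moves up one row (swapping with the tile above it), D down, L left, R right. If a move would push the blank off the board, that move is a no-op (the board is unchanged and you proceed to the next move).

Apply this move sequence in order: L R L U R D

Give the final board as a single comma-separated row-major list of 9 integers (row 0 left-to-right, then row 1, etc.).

After move 1 (L):
3 6 2
0 7 5
4 8 1

After move 2 (R):
3 6 2
7 0 5
4 8 1

After move 3 (L):
3 6 2
0 7 5
4 8 1

After move 4 (U):
0 6 2
3 7 5
4 8 1

After move 5 (R):
6 0 2
3 7 5
4 8 1

After move 6 (D):
6 7 2
3 0 5
4 8 1

Answer: 6, 7, 2, 3, 0, 5, 4, 8, 1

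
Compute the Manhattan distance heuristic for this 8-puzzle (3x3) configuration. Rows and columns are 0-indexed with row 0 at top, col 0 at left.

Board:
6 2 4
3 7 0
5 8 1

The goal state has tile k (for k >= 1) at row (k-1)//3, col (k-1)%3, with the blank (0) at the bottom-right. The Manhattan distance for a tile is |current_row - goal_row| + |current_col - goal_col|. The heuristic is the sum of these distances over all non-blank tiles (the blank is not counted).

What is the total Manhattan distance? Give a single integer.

Tile 6: (0,0)->(1,2) = 3
Tile 2: (0,1)->(0,1) = 0
Tile 4: (0,2)->(1,0) = 3
Tile 3: (1,0)->(0,2) = 3
Tile 7: (1,1)->(2,0) = 2
Tile 5: (2,0)->(1,1) = 2
Tile 8: (2,1)->(2,1) = 0
Tile 1: (2,2)->(0,0) = 4
Sum: 3 + 0 + 3 + 3 + 2 + 2 + 0 + 4 = 17

Answer: 17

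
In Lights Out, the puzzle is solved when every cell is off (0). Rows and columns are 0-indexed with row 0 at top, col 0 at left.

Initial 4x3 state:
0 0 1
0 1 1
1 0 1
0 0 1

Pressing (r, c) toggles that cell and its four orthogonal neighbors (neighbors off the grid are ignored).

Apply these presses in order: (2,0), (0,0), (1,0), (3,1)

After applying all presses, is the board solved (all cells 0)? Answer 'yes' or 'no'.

After press 1 at (2,0):
0 0 1
1 1 1
0 1 1
1 0 1

After press 2 at (0,0):
1 1 1
0 1 1
0 1 1
1 0 1

After press 3 at (1,0):
0 1 1
1 0 1
1 1 1
1 0 1

After press 4 at (3,1):
0 1 1
1 0 1
1 0 1
0 1 0

Lights still on: 7

Answer: no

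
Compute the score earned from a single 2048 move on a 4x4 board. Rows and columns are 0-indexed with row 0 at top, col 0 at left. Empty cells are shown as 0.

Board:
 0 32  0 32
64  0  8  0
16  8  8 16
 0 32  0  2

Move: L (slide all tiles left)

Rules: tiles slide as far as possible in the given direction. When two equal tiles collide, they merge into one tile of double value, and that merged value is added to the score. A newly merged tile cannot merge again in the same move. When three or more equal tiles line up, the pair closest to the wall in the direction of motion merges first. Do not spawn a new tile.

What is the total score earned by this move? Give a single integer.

Slide left:
row 0: [0, 32, 0, 32] -> [64, 0, 0, 0]  score +64 (running 64)
row 1: [64, 0, 8, 0] -> [64, 8, 0, 0]  score +0 (running 64)
row 2: [16, 8, 8, 16] -> [16, 16, 16, 0]  score +16 (running 80)
row 3: [0, 32, 0, 2] -> [32, 2, 0, 0]  score +0 (running 80)
Board after move:
64  0  0  0
64  8  0  0
16 16 16  0
32  2  0  0

Answer: 80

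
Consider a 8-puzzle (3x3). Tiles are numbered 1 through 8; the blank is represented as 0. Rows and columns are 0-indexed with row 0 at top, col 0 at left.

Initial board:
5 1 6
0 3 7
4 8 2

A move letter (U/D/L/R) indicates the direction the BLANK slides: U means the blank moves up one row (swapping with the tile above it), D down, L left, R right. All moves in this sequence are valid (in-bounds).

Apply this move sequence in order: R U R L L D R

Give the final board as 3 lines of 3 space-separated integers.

After move 1 (R):
5 1 6
3 0 7
4 8 2

After move 2 (U):
5 0 6
3 1 7
4 8 2

After move 3 (R):
5 6 0
3 1 7
4 8 2

After move 4 (L):
5 0 6
3 1 7
4 8 2

After move 5 (L):
0 5 6
3 1 7
4 8 2

After move 6 (D):
3 5 6
0 1 7
4 8 2

After move 7 (R):
3 5 6
1 0 7
4 8 2

Answer: 3 5 6
1 0 7
4 8 2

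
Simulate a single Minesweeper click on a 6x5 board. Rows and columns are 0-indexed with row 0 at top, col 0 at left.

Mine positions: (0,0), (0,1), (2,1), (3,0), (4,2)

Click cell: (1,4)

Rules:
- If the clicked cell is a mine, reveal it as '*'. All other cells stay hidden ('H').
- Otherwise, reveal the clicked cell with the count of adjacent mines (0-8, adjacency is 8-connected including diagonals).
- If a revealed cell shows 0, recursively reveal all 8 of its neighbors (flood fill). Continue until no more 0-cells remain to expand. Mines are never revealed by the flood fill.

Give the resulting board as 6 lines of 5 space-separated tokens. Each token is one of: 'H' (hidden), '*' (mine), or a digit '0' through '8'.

H H 1 0 0
H H 2 0 0
H H 1 0 0
H H 2 1 0
H H H 1 0
H H H 1 0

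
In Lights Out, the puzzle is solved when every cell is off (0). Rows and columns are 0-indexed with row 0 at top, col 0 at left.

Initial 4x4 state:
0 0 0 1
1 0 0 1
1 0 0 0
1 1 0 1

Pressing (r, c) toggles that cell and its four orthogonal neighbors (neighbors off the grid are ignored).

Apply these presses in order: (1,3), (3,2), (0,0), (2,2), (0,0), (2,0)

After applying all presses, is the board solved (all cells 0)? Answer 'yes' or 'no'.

After press 1 at (1,3):
0 0 0 0
1 0 1 0
1 0 0 1
1 1 0 1

After press 2 at (3,2):
0 0 0 0
1 0 1 0
1 0 1 1
1 0 1 0

After press 3 at (0,0):
1 1 0 0
0 0 1 0
1 0 1 1
1 0 1 0

After press 4 at (2,2):
1 1 0 0
0 0 0 0
1 1 0 0
1 0 0 0

After press 5 at (0,0):
0 0 0 0
1 0 0 0
1 1 0 0
1 0 0 0

After press 6 at (2,0):
0 0 0 0
0 0 0 0
0 0 0 0
0 0 0 0

Lights still on: 0

Answer: yes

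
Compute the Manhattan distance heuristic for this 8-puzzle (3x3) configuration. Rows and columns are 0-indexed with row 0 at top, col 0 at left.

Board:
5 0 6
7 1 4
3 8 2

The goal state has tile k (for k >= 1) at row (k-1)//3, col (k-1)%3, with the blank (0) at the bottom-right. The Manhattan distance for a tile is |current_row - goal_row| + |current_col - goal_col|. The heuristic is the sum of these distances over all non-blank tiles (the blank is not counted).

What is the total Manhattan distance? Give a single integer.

Tile 5: (0,0)->(1,1) = 2
Tile 6: (0,2)->(1,2) = 1
Tile 7: (1,0)->(2,0) = 1
Tile 1: (1,1)->(0,0) = 2
Tile 4: (1,2)->(1,0) = 2
Tile 3: (2,0)->(0,2) = 4
Tile 8: (2,1)->(2,1) = 0
Tile 2: (2,2)->(0,1) = 3
Sum: 2 + 1 + 1 + 2 + 2 + 4 + 0 + 3 = 15

Answer: 15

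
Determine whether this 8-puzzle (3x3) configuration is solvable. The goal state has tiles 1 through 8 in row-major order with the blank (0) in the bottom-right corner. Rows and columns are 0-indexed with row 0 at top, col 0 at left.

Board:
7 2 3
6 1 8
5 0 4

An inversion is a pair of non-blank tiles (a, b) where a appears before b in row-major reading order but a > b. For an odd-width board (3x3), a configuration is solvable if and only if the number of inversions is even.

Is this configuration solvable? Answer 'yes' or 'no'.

Answer: yes

Derivation:
Inversions (pairs i<j in row-major order where tile[i] > tile[j] > 0): 14
14 is even, so the puzzle is solvable.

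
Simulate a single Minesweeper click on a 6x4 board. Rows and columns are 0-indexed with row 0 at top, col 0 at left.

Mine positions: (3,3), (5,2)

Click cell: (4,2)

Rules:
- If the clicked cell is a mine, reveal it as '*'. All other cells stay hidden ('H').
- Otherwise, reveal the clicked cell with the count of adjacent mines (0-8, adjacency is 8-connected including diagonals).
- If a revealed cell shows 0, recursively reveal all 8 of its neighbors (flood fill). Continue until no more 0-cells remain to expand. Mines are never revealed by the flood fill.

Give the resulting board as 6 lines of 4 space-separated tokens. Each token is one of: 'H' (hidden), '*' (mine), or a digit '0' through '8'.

H H H H
H H H H
H H H H
H H H H
H H 2 H
H H H H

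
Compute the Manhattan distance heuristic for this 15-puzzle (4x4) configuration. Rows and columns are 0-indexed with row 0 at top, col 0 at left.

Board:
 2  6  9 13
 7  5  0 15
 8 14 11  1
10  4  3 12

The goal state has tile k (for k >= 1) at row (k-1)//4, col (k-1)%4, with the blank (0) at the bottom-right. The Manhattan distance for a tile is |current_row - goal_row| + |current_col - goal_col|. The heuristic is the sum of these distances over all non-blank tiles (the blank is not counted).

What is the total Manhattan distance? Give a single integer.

Answer: 39

Derivation:
Tile 2: (0,0)->(0,1) = 1
Tile 6: (0,1)->(1,1) = 1
Tile 9: (0,2)->(2,0) = 4
Tile 13: (0,3)->(3,0) = 6
Tile 7: (1,0)->(1,2) = 2
Tile 5: (1,1)->(1,0) = 1
Tile 15: (1,3)->(3,2) = 3
Tile 8: (2,0)->(1,3) = 4
Tile 14: (2,1)->(3,1) = 1
Tile 11: (2,2)->(2,2) = 0
Tile 1: (2,3)->(0,0) = 5
Tile 10: (3,0)->(2,1) = 2
Tile 4: (3,1)->(0,3) = 5
Tile 3: (3,2)->(0,2) = 3
Tile 12: (3,3)->(2,3) = 1
Sum: 1 + 1 + 4 + 6 + 2 + 1 + 3 + 4 + 1 + 0 + 5 + 2 + 5 + 3 + 1 = 39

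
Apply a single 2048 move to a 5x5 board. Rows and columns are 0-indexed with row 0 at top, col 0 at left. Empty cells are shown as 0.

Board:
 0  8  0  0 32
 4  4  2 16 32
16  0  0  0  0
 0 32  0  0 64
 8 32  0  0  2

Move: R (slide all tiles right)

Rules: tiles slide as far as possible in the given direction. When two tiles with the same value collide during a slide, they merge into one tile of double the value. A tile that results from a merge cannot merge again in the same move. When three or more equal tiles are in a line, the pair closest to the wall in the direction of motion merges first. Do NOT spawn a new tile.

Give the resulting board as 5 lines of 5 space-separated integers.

Slide right:
row 0: [0, 8, 0, 0, 32] -> [0, 0, 0, 8, 32]
row 1: [4, 4, 2, 16, 32] -> [0, 8, 2, 16, 32]
row 2: [16, 0, 0, 0, 0] -> [0, 0, 0, 0, 16]
row 3: [0, 32, 0, 0, 64] -> [0, 0, 0, 32, 64]
row 4: [8, 32, 0, 0, 2] -> [0, 0, 8, 32, 2]

Answer:  0  0  0  8 32
 0  8  2 16 32
 0  0  0  0 16
 0  0  0 32 64
 0  0  8 32  2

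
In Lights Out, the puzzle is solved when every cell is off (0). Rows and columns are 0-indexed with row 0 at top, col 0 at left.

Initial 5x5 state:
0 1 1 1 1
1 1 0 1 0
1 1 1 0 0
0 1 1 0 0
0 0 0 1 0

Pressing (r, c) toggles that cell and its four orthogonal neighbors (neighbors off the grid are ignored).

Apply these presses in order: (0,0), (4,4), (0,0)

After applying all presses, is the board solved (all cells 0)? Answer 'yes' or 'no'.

Answer: no

Derivation:
After press 1 at (0,0):
1 0 1 1 1
0 1 0 1 0
1 1 1 0 0
0 1 1 0 0
0 0 0 1 0

After press 2 at (4,4):
1 0 1 1 1
0 1 0 1 0
1 1 1 0 0
0 1 1 0 1
0 0 0 0 1

After press 3 at (0,0):
0 1 1 1 1
1 1 0 1 0
1 1 1 0 0
0 1 1 0 1
0 0 0 0 1

Lights still on: 14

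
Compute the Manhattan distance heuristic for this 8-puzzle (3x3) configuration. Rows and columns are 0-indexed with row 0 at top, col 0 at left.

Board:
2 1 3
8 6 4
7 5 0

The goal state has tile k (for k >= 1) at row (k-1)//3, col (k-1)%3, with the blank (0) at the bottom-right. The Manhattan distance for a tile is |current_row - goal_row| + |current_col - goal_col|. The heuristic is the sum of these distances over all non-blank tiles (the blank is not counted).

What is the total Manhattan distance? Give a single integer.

Answer: 8

Derivation:
Tile 2: (0,0)->(0,1) = 1
Tile 1: (0,1)->(0,0) = 1
Tile 3: (0,2)->(0,2) = 0
Tile 8: (1,0)->(2,1) = 2
Tile 6: (1,1)->(1,2) = 1
Tile 4: (1,2)->(1,0) = 2
Tile 7: (2,0)->(2,0) = 0
Tile 5: (2,1)->(1,1) = 1
Sum: 1 + 1 + 0 + 2 + 1 + 2 + 0 + 1 = 8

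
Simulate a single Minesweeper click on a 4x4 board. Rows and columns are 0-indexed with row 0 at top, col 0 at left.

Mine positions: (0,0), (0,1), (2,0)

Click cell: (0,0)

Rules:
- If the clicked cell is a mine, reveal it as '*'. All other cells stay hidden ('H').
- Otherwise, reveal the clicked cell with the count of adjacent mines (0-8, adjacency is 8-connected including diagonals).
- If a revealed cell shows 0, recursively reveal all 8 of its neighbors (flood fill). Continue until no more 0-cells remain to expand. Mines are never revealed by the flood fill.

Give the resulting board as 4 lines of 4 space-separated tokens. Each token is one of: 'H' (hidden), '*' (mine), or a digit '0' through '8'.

* H H H
H H H H
H H H H
H H H H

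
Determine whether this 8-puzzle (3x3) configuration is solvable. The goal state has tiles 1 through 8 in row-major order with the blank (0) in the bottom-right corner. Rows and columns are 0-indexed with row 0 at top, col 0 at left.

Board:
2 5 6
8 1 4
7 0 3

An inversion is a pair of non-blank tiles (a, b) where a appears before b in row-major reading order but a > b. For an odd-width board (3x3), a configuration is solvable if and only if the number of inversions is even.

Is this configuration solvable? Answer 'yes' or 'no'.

Answer: no

Derivation:
Inversions (pairs i<j in row-major order where tile[i] > tile[j] > 0): 13
13 is odd, so the puzzle is not solvable.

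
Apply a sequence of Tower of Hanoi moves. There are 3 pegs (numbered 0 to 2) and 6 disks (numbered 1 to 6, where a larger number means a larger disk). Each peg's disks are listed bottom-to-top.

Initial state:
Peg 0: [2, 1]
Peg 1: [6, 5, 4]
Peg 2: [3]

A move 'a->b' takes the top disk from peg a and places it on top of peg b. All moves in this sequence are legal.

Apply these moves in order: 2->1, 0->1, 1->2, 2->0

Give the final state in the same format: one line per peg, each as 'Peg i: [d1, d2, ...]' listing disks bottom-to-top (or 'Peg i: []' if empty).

Answer: Peg 0: [2, 1]
Peg 1: [6, 5, 4, 3]
Peg 2: []

Derivation:
After move 1 (2->1):
Peg 0: [2, 1]
Peg 1: [6, 5, 4, 3]
Peg 2: []

After move 2 (0->1):
Peg 0: [2]
Peg 1: [6, 5, 4, 3, 1]
Peg 2: []

After move 3 (1->2):
Peg 0: [2]
Peg 1: [6, 5, 4, 3]
Peg 2: [1]

After move 4 (2->0):
Peg 0: [2, 1]
Peg 1: [6, 5, 4, 3]
Peg 2: []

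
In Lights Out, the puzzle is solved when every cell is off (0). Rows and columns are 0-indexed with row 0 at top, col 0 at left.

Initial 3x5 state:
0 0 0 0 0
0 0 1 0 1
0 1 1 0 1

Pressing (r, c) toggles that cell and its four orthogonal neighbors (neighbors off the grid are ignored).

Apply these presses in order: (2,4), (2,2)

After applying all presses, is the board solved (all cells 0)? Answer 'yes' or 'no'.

After press 1 at (2,4):
0 0 0 0 0
0 0 1 0 0
0 1 1 1 0

After press 2 at (2,2):
0 0 0 0 0
0 0 0 0 0
0 0 0 0 0

Lights still on: 0

Answer: yes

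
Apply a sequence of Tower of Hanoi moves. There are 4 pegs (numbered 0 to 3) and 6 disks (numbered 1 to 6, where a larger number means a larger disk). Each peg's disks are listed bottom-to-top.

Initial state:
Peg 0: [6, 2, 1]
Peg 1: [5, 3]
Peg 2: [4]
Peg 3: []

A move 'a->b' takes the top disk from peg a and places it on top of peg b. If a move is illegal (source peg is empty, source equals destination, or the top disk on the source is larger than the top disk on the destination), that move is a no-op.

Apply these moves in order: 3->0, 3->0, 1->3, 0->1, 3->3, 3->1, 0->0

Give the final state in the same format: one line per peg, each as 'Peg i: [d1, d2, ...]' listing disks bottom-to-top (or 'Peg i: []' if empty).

After move 1 (3->0):
Peg 0: [6, 2, 1]
Peg 1: [5, 3]
Peg 2: [4]
Peg 3: []

After move 2 (3->0):
Peg 0: [6, 2, 1]
Peg 1: [5, 3]
Peg 2: [4]
Peg 3: []

After move 3 (1->3):
Peg 0: [6, 2, 1]
Peg 1: [5]
Peg 2: [4]
Peg 3: [3]

After move 4 (0->1):
Peg 0: [6, 2]
Peg 1: [5, 1]
Peg 2: [4]
Peg 3: [3]

After move 5 (3->3):
Peg 0: [6, 2]
Peg 1: [5, 1]
Peg 2: [4]
Peg 3: [3]

After move 6 (3->1):
Peg 0: [6, 2]
Peg 1: [5, 1]
Peg 2: [4]
Peg 3: [3]

After move 7 (0->0):
Peg 0: [6, 2]
Peg 1: [5, 1]
Peg 2: [4]
Peg 3: [3]

Answer: Peg 0: [6, 2]
Peg 1: [5, 1]
Peg 2: [4]
Peg 3: [3]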